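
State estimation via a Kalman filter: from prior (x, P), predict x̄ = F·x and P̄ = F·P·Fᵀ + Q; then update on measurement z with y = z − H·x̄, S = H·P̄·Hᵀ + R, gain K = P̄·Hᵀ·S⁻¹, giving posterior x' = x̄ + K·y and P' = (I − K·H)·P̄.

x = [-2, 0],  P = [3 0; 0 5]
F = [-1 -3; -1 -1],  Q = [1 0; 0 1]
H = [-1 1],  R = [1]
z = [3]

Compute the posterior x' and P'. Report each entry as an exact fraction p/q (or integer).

x̄ = F·x = [2, 2]
P̄ = F·P·Fᵀ + Q = [49 18; 18 9]
y = z − H·x̄ = [3]
S = H·P̄·Hᵀ + R = [23]
K = P̄·Hᵀ·S⁻¹ = [-31/23; -9/23]
x' = x̄ + K·y = [-47/23, 19/23]
P' = (I − K·H)·P̄ = [166/23 135/23; 135/23 126/23]

x' = [-47/23, 19/23]
P' = [166/23 135/23; 135/23 126/23]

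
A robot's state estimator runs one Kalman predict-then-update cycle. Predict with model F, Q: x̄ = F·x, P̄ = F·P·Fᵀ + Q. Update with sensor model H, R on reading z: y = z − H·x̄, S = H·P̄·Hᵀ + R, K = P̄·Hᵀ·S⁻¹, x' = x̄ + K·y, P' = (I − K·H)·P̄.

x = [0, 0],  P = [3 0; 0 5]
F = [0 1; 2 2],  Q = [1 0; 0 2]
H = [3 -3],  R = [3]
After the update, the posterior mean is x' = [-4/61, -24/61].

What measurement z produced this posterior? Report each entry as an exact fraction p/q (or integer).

z = [1]

x̄ = F·x = [0, 0]
P̄ = F·P·Fᵀ + Q = [6 10; 10 34]
S = H·P̄·Hᵀ + R = [183]
K = P̄·Hᵀ·S⁻¹ = [-4/61; -24/61]
x' − x̄ = [-4/61, -24/61] = K·y
y = (KᵀK)⁻¹·Kᵀ·(x' − x̄) = [1]
z = y + H·x̄ = [1] + [0] = [1]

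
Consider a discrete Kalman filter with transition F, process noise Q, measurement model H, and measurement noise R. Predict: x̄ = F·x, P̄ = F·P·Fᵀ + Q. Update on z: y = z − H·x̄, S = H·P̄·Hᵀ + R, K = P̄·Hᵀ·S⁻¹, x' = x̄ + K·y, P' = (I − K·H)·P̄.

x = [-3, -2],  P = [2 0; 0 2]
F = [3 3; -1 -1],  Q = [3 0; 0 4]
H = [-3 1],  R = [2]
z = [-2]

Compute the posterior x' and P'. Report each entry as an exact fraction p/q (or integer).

x̄ = F·x = [-15, 5]
P̄ = F·P·Fᵀ + Q = [39 -12; -12 8]
y = z − H·x̄ = [-52]
S = H·P̄·Hᵀ + R = [433]
K = P̄·Hᵀ·S⁻¹ = [-129/433; 44/433]
x' = x̄ + K·y = [213/433, -123/433]
P' = (I − K·H)·P̄ = [246/433 480/433; 480/433 1528/433]

x' = [213/433, -123/433]
P' = [246/433 480/433; 480/433 1528/433]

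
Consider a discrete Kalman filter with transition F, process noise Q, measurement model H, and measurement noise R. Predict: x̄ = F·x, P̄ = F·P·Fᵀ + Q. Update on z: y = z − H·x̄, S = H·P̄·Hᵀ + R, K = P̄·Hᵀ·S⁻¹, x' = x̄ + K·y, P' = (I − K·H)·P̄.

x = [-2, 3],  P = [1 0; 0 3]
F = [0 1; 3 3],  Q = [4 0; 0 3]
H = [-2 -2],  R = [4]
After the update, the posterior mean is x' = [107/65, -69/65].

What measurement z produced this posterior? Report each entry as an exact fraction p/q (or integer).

z = [-1]

x̄ = F·x = [3, 3]
P̄ = F·P·Fᵀ + Q = [7 9; 9 39]
S = H·P̄·Hᵀ + R = [260]
K = P̄·Hᵀ·S⁻¹ = [-8/65; -24/65]
x' − x̄ = [-88/65, -264/65] = K·y
y = (KᵀK)⁻¹·Kᵀ·(x' − x̄) = [11]
z = y + H·x̄ = [11] + [-12] = [-1]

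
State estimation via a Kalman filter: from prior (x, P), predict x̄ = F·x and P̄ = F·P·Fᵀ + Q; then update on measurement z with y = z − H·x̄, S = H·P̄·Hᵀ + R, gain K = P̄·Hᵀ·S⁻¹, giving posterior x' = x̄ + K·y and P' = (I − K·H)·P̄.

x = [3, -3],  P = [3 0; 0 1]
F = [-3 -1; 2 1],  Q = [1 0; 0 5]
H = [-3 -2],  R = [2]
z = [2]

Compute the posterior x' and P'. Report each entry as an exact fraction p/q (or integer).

x' = [-152/107, 111/107]
P' = [702/107 -1004/107; -1004/107 1485/107]

x̄ = F·x = [-6, 3]
P̄ = F·P·Fᵀ + Q = [29 -19; -19 18]
y = z − H·x̄ = [-10]
S = H·P̄·Hᵀ + R = [107]
K = P̄·Hᵀ·S⁻¹ = [-49/107; 21/107]
x' = x̄ + K·y = [-152/107, 111/107]
P' = (I − K·H)·P̄ = [702/107 -1004/107; -1004/107 1485/107]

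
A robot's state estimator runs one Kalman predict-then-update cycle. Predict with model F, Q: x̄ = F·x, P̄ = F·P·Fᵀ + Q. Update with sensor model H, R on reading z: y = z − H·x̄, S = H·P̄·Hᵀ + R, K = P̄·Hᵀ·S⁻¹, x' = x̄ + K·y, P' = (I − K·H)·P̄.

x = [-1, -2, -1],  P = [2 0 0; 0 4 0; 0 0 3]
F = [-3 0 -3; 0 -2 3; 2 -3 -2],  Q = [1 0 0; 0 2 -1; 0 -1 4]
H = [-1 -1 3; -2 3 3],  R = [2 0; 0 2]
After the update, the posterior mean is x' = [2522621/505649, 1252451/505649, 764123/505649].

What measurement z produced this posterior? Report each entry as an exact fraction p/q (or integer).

x̄ = F·x = [6, 1, 6]
P̄ = F·P·Fᵀ + Q = [46 -27 6; -27 45 5; 6 5 60]
S = H·P̄·Hᵀ + R = [513 500; 500 1473]
K = P̄·Hᵀ·S⁻¹ = [76027/505649 -79015/505649; -106419/505649 106152/505649; 157437/505649 9379/505649]
x' − x̄ = [-511273/505649, 746802/505649, -2269771/505649] = K·y
y = (KᵀK)⁻¹·Kᵀ·(x' − x̄) = [-14, -7]
z = y + H·x̄ = [-14, -7] + [11, 9] = [-3, 2]

z = [-3, 2]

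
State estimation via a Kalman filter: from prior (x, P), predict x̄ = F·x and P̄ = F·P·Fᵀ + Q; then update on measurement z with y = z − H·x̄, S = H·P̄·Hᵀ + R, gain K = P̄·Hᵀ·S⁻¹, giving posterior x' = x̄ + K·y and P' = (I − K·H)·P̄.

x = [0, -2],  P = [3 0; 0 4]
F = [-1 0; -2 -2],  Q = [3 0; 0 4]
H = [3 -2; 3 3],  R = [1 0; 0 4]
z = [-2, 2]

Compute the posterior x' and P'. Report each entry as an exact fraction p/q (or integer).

x' = [-816/5999, 4902/5999]
P' = [654/5999 394/5999; 394/5999 3574/17997]

x̄ = F·x = [0, 4]
P̄ = F·P·Fᵀ + Q = [6 6; 6 32]
y = z − H·x̄ = [6, -10]
S = H·P̄·Hᵀ + R = [111 -120; -120 454]
K = P̄·Hᵀ·S⁻¹ = [1174/5999 786/5999; -3602/17997 1189/5999]
x' = x̄ + K·y = [-816/5999, 4902/5999]
P' = (I − K·H)·P̄ = [654/5999 394/5999; 394/5999 3574/17997]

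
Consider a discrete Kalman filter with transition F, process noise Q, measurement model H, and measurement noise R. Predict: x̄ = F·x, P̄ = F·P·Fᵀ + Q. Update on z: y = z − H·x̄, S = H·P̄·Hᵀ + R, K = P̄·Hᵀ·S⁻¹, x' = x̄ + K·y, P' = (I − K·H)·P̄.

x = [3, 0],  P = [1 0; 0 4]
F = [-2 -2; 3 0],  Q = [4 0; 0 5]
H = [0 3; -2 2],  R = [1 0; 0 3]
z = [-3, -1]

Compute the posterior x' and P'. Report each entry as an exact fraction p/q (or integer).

x̄ = F·x = [-6, 9]
P̄ = F·P·Fᵀ + Q = [24 -6; -6 14]
y = z − H·x̄ = [-30, -31]
S = H·P̄·Hᵀ + R = [127 120; 120 203]
K = P̄·Hᵀ·S⁻¹ = [3546/11381 -5460/11381; 3726/11381 40/11381]
x' = x̄ + K·y = [-5406/11381, -10591/11381]
P' = (I − K·H)·P̄ = [9372/11381 1182/11381; 1182/11381 1242/11381]

x' = [-5406/11381, -10591/11381]
P' = [9372/11381 1182/11381; 1182/11381 1242/11381]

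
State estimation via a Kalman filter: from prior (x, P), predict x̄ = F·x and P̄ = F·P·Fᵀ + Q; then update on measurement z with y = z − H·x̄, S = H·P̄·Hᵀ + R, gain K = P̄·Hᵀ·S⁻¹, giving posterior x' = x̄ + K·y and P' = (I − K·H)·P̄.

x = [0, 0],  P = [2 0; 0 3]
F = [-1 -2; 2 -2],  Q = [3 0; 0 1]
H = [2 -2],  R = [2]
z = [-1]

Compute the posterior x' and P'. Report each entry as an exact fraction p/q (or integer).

x' = [-1/5, 13/45]
P' = [67/5 66/5; 66/5 607/45]

x̄ = F·x = [0, 0]
P̄ = F·P·Fᵀ + Q = [17 8; 8 21]
y = z − H·x̄ = [-1]
S = H·P̄·Hᵀ + R = [90]
K = P̄·Hᵀ·S⁻¹ = [1/5; -13/45]
x' = x̄ + K·y = [-1/5, 13/45]
P' = (I − K·H)·P̄ = [67/5 66/5; 66/5 607/45]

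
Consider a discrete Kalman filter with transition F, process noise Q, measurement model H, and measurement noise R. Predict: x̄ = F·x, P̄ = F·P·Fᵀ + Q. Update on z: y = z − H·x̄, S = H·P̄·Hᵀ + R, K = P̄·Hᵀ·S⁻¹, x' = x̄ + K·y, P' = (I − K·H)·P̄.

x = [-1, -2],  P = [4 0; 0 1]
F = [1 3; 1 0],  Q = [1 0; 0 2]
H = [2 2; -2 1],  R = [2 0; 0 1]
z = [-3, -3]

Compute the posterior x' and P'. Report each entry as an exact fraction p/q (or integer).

x̄ = F·x = [-7, -1]
P̄ = F·P·Fᵀ + Q = [14 4; 4 6]
y = z − H·x̄ = [13, -16]
S = H·P̄·Hᵀ + R = [114 -52; -52 47]
K = P̄·Hᵀ·S⁻¹ = [222/1327 -432/1327; 418/1327 406/1327]
x' = x̄ + K·y = [509/1327, -2389/1327]
P' = (I − K·H)·P̄ = [218/1327 4/1327; 4/1327 414/1327]

x' = [509/1327, -2389/1327]
P' = [218/1327 4/1327; 4/1327 414/1327]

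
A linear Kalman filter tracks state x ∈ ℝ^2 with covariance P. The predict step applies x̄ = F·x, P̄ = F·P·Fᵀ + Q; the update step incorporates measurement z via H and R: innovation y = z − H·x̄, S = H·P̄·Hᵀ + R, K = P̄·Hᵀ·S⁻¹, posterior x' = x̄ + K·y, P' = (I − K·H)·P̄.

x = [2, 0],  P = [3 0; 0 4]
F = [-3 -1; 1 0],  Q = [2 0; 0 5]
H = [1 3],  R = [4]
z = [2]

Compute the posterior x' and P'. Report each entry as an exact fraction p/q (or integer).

x' = [-318/55, 28/11]
P' = [1779/55 -117/11; -117/11 43/11]

x̄ = F·x = [-6, 2]
P̄ = F·P·Fᵀ + Q = [33 -9; -9 8]
y = z − H·x̄ = [2]
S = H·P̄·Hᵀ + R = [55]
K = P̄·Hᵀ·S⁻¹ = [6/55; 3/11]
x' = x̄ + K·y = [-318/55, 28/11]
P' = (I − K·H)·P̄ = [1779/55 -117/11; -117/11 43/11]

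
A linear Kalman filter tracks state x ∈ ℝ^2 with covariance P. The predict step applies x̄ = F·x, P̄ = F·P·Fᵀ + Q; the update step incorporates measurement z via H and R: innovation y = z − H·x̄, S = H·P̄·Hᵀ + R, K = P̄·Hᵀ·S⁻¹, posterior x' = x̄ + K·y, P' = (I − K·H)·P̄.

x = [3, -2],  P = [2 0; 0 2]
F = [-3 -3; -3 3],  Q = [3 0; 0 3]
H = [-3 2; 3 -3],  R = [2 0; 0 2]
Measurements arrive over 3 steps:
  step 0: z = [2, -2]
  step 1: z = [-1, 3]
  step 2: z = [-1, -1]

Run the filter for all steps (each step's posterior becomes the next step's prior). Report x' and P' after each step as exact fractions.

step 0: x' = [-30666/16111, -23850/16111], P' = [39702/16111 45630/16111; 45630/16111 54912/16111]
step 1: x' = [112411881/137310841, 22806168/137310841], P' = [194744442/137310841 216213570/137310841; 216213570/137310841 260427432/137310841]
step 2: x' = [-98330445981/671074658911, -110897823306/671074658911], P' = [948259443702/671074658911 1053010199790/671074658911; 1053010199790/671074658911 1268916285432/671074658911]

step 0: x̄ = F·x = [-3, -15]
step 0: P̄ = F·P·Fᵀ + Q = [39 0; 0 39]
step 0: y = z − H·x̄ = [23, -38]
step 0: S = H·P̄·Hᵀ + R = [509 -585; -585 704]
step 0: K = P̄·Hᵀ·S⁻¹ = [-13923/16111 -8892/16111; -13533/16111 -13923/16111]
step 0: x' = x̄ + K·y = [-30666/16111, -23850/16111]
step 0: P' = (I − K·H)·P̄ = [39702/16111 45630/16111; 45630/16111 54912/16111]
step 1: x̄ = F·x = [163548/16111, 20448/16111]
step 1: P̄ = F·P·Fᵀ + Q = [1721199/16111 -136890/16111; -136890/16111 78519/16111]
step 1: y = z − H·x̄ = [433637/16111, -380967/16111]
step 1: S = H·P̄·Hᵀ + R = [17479769/16111 -18015255/16111; -18015255/16111 18693704/16111]
step 1: K = P̄·Hᵀ·S⁻¹ = [-75903093/137310841 -32203692/137310841; -63892923/137310841 -66320793/137310841]
step 1: x' = x̄ + K·y = [112411881/137310841, 22806168/137310841]
step 1: P' = (I − K·H)·P̄ = [194744442/137310841 216213570/137310841; 216213570/137310841 260427432/137310841]
step 2: x̄ = F·x = [-405654147/137310841, -268817139/137310841]
step 2: P̄ = F·P·Fᵀ + Q = [8400323649/137310841 -591146910/137310841; -591146910/137310841 616635129/137310841]
step 2: y = z − H·x̄ = [-816639004/137310841, 273200183/137310841]
step 2: S = H·P̄·Hᵀ + R = [85437837959/137310841 -88169927265/137310841; -88169927265/137310841 92067895064/137310841]
step 2: K = P̄·Hᵀ·S⁻¹ = [-369378965763/671074658911 -157126134132/671074658911; -310599014253/671074658911 -323859128463/671074658911]
step 2: x' = x̄ + K·y = [-98330445981/671074658911, -110897823306/671074658911]
step 2: P' = (I − K·H)·P̄ = [948259443702/671074658911 1053010199790/671074658911; 1053010199790/671074658911 1268916285432/671074658911]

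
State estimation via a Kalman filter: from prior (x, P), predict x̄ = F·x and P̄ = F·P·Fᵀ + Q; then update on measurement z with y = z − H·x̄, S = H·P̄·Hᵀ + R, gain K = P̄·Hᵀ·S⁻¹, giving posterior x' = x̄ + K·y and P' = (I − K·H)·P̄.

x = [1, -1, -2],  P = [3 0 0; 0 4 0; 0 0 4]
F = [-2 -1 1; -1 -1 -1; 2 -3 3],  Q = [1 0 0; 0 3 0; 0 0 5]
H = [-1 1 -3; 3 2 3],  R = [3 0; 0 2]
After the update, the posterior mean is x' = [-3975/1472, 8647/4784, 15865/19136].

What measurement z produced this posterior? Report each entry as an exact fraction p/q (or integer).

z = [2, -2]

x̄ = F·x = [-3, 2, -1]
P̄ = F·P·Fᵀ + Q = [21 6 12; 6 14 -6; 12 -6 89]
S = H·P̄·Hᵀ + R = [935 -956; -956 1264]
K = P̄·Hᵀ·S⁻¹ = [801/5152 4233/20608; 3727/16744 12759/66976; -20511/66976 -375/267904]
x' − x̄ = [441/1472, -921/4784, 35001/19136] = K·y
y = (KᵀK)⁻¹·Kᵀ·(x' − x̄) = [-6, 6]
z = y + H·x̄ = [-6, 6] + [8, -8] = [2, -2]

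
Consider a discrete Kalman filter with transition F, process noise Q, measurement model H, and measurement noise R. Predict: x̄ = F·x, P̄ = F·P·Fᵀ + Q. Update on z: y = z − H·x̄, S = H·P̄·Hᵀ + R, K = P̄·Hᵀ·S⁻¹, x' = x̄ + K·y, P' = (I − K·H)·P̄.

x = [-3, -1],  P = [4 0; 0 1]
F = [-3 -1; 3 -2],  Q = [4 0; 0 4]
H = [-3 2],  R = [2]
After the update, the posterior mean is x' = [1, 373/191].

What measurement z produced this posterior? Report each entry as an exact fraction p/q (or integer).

z = [1]

x̄ = F·x = [10, -7]
P̄ = F·P·Fᵀ + Q = [41 -34; -34 44]
S = H·P̄·Hᵀ + R = [955]
K = P̄·Hᵀ·S⁻¹ = [-1/5; 38/191]
x' − x̄ = [-9, 1710/191] = K·y
y = (KᵀK)⁻¹·Kᵀ·(x' − x̄) = [45]
z = y + H·x̄ = [45] + [-44] = [1]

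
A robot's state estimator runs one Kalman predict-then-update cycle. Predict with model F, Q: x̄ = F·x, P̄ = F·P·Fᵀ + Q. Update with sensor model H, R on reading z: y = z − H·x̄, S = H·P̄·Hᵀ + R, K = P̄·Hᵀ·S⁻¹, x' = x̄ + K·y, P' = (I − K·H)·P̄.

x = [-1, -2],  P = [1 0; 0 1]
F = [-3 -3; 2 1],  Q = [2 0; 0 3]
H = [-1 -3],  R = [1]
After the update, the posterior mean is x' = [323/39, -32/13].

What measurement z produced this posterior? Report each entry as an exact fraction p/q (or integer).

x̄ = F·x = [9, -4]
P̄ = F·P·Fᵀ + Q = [20 -9; -9 8]
S = H·P̄·Hᵀ + R = [39]
K = P̄·Hᵀ·S⁻¹ = [7/39; -5/13]
x' − x̄ = [-28/39, 20/13] = K·y
y = (KᵀK)⁻¹·Kᵀ·(x' − x̄) = [-4]
z = y + H·x̄ = [-4] + [3] = [-1]

z = [-1]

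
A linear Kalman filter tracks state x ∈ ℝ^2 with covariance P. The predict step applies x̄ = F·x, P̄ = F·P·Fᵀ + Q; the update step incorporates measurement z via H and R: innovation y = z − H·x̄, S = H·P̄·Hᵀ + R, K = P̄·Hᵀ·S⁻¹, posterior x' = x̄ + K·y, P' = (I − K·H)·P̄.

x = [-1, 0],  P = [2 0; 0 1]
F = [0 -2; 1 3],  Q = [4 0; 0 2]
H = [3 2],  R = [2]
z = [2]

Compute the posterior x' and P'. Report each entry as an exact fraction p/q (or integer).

x̄ = F·x = [0, -1]
P̄ = F·P·Fᵀ + Q = [8 -6; -6 13]
y = z − H·x̄ = [4]
S = H·P̄·Hᵀ + R = [54]
K = P̄·Hᵀ·S⁻¹ = [2/9; 4/27]
x' = x̄ + K·y = [8/9, -11/27]
P' = (I − K·H)·P̄ = [16/3 -70/9; -70/9 319/27]

x' = [8/9, -11/27]
P' = [16/3 -70/9; -70/9 319/27]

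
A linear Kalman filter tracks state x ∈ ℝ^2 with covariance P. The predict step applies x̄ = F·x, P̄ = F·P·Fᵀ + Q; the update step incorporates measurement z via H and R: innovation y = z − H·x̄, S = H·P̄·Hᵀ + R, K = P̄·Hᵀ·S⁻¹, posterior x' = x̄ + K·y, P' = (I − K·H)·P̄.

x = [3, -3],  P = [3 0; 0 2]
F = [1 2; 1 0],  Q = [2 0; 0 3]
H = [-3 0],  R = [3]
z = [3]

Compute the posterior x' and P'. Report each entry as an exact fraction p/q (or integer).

x̄ = F·x = [-3, 3]
P̄ = F·P·Fᵀ + Q = [13 3; 3 6]
y = z − H·x̄ = [-6]
S = H·P̄·Hᵀ + R = [120]
K = P̄·Hᵀ·S⁻¹ = [-13/40; -3/40]
x' = x̄ + K·y = [-21/20, 69/20]
P' = (I − K·H)·P̄ = [13/40 3/40; 3/40 213/40]

x' = [-21/20, 69/20]
P' = [13/40 3/40; 3/40 213/40]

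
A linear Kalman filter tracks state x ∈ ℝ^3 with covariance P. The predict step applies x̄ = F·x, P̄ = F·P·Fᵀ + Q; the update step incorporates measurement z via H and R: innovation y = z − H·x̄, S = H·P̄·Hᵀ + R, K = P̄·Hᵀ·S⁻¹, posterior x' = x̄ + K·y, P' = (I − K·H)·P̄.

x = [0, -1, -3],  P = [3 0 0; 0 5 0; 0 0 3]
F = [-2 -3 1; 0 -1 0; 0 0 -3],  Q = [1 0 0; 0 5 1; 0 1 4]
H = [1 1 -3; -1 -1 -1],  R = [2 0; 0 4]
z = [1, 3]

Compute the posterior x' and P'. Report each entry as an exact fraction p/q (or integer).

x̄ = F·x = [0, 1, 9]
P̄ = F·P·Fᵀ + Q = [61 15 -9; 15 10 1; -9 1 31]
y = z − H·x̄ = [27, 13]
S = H·P̄·Hᵀ + R = [430 -24; -24 120]
K = P̄·Hᵀ·S⁻¹ = [224/1063 -13169/25512; 42/1063 -2663/12756; -264/1063 -6157/25512]
x' = x̄ + K·y = [-26045/25512, -8255/12756, -21505/25512]
P' = (I − K·H)·P̄ = [120181/25512 -38993/12756 10481/25512; -38993/12756 23617/6378 2411/12756; 10481/25512 2411/12756 9325/25512]

x' = [-26045/25512, -8255/12756, -21505/25512]
P' = [120181/25512 -38993/12756 10481/25512; -38993/12756 23617/6378 2411/12756; 10481/25512 2411/12756 9325/25512]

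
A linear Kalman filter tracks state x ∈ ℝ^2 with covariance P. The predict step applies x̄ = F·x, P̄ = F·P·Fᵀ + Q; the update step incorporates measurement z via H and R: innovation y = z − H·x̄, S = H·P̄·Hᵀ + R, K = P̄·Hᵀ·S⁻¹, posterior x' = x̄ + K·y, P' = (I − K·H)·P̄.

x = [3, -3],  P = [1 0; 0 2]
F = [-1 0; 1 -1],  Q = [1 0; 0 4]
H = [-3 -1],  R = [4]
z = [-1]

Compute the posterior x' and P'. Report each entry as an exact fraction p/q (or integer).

x̄ = F·x = [-3, 6]
P̄ = F·P·Fᵀ + Q = [2 -1; -1 7]
y = z − H·x̄ = [-4]
S = H·P̄·Hᵀ + R = [23]
K = P̄·Hᵀ·S⁻¹ = [-5/23; -4/23]
x' = x̄ + K·y = [-49/23, 154/23]
P' = (I − K·H)·P̄ = [21/23 -43/23; -43/23 145/23]

x' = [-49/23, 154/23]
P' = [21/23 -43/23; -43/23 145/23]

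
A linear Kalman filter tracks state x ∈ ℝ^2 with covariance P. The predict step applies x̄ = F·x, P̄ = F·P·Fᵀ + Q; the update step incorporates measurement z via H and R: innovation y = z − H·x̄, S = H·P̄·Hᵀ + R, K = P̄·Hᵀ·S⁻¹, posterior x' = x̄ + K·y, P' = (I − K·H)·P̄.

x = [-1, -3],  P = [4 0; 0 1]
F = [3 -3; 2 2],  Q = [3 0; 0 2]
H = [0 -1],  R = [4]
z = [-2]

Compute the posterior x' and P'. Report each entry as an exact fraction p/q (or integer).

x̄ = F·x = [6, -8]
P̄ = F·P·Fᵀ + Q = [48 18; 18 22]
y = z − H·x̄ = [-10]
S = H·P̄·Hᵀ + R = [26]
K = P̄·Hᵀ·S⁻¹ = [-9/13; -11/13]
x' = x̄ + K·y = [168/13, 6/13]
P' = (I − K·H)·P̄ = [462/13 36/13; 36/13 44/13]

x' = [168/13, 6/13]
P' = [462/13 36/13; 36/13 44/13]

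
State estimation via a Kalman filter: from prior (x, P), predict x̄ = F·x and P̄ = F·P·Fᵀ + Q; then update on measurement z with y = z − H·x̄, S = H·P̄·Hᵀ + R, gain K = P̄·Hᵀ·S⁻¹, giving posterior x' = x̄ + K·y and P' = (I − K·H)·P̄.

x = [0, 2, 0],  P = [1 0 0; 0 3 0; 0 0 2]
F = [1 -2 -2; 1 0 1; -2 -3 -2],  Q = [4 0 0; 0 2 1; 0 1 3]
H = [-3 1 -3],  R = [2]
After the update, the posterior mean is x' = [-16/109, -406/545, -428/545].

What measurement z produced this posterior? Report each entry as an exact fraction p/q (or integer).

z = [2]

x̄ = F·x = [-4, 0, -6]
P̄ = F·P·Fᵀ + Q = [25 -3 24; -3 5 -5; 24 -5 42]
S = H·P̄·Hᵀ + R = [1090]
K = P̄·Hᵀ·S⁻¹ = [-15/109; 29/1090; -203/1090]
x' − x̄ = [420/109, -406/545, 2842/545] = K·y
y = (KᵀK)⁻¹·Kᵀ·(x' − x̄) = [-28]
z = y + H·x̄ = [-28] + [30] = [2]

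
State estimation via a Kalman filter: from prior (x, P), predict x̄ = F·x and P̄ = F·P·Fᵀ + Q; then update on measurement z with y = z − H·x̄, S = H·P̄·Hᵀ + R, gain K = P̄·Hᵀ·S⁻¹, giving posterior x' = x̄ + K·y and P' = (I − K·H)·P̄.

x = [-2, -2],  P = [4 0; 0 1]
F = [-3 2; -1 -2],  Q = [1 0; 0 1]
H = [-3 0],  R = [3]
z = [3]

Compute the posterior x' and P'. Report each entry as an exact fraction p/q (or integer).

x' = [-121/124, 168/31]
P' = [41/124 2/31; 2/31 231/31]

x̄ = F·x = [2, 6]
P̄ = F·P·Fᵀ + Q = [41 8; 8 9]
y = z − H·x̄ = [9]
S = H·P̄·Hᵀ + R = [372]
K = P̄·Hᵀ·S⁻¹ = [-41/124; -2/31]
x' = x̄ + K·y = [-121/124, 168/31]
P' = (I − K·H)·P̄ = [41/124 2/31; 2/31 231/31]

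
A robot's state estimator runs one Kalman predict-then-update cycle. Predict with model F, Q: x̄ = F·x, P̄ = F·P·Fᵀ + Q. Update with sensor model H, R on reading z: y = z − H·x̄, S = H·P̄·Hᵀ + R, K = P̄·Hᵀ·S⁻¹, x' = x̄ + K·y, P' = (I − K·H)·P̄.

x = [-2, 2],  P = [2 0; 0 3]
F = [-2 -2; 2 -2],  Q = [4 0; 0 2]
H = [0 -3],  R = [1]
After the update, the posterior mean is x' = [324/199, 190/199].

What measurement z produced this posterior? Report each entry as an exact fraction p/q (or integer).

x̄ = F·x = [0, -8]
P̄ = F·P·Fᵀ + Q = [24 4; 4 22]
S = H·P̄·Hᵀ + R = [199]
K = P̄·Hᵀ·S⁻¹ = [-12/199; -66/199]
x' − x̄ = [324/199, 1782/199] = K·y
y = (KᵀK)⁻¹·Kᵀ·(x' − x̄) = [-27]
z = y + H·x̄ = [-27] + [24] = [-3]

z = [-3]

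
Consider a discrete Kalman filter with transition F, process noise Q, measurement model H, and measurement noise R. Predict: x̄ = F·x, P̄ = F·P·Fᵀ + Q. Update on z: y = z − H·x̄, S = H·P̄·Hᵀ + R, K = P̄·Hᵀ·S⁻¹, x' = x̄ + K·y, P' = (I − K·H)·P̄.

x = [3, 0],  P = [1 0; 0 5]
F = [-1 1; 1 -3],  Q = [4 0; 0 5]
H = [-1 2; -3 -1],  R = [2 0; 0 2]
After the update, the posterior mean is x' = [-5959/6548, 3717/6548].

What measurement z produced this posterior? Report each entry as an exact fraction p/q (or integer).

z = [2, 2]

x̄ = F·x = [-3, 3]
P̄ = F·P·Fᵀ + Q = [10 -16; -16 51]
S = H·P̄·Hᵀ + R = [280 8; 8 47]
K = P̄·Hᵀ·S⁻¹ = [-931/6548 -448/1637; 2785/6548 -223/1637]
x' − x̄ = [13685/6548, -15927/6548] = K·y
y = (KᵀK)⁻¹·Kᵀ·(x' − x̄) = [-7, -4]
z = y + H·x̄ = [-7, -4] + [9, 6] = [2, 2]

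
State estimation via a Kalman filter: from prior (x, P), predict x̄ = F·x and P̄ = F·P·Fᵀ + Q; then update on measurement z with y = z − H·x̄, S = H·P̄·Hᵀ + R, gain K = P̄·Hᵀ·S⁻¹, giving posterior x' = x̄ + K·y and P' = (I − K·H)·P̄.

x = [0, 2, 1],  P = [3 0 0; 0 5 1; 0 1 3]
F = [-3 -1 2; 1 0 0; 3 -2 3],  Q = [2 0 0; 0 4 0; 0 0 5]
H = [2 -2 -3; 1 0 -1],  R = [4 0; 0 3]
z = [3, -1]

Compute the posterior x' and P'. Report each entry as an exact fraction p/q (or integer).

x' = [-17040/7619, -3438/7619, -829/401]
P' = [147198/7619 -31323/7619 6402/401; -31323/7619 25393/7619 -1920/401; 6402/401 -1920/401 5760/401]

x̄ = F·x = [0, 0, -1]
P̄ = F·P·Fᵀ + Q = [42 -9 -6; -9 7 9; -6 9 67]
y = z − H·x̄ = [0, -2]
S = H·P̄·Hᵀ + R = [1055 351; 351 124]
K = P̄·Hᵀ·S⁻¹ = [-1968/7619 8520/7619; -998/7619 1719/7619; -159/401 214/401]
x' = x̄ + K·y = [-17040/7619, -3438/7619, -829/401]
P' = (I − K·H)·P̄ = [147198/7619 -31323/7619 6402/401; -31323/7619 25393/7619 -1920/401; 6402/401 -1920/401 5760/401]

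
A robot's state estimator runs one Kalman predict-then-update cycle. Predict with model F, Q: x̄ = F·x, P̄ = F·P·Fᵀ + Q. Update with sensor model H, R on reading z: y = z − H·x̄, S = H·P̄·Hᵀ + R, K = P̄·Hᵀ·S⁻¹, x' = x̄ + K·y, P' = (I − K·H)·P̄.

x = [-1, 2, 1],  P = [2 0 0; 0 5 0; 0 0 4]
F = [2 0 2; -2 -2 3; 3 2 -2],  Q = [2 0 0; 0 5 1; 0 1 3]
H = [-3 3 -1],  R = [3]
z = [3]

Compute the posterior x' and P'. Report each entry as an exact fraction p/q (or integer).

x̄ = F·x = [0, 1, -1]
P̄ = F·P·Fᵀ + Q = [26 16 -4; 16 69 -55; -4 -55 57]
y = z − H·x̄ = [-1]
S = H·P̄·Hᵀ + R = [933]
K = P̄·Hᵀ·S⁻¹ = [-26/933; 214/933; -70/311]
x' = x̄ + K·y = [26/933, 719/933, -241/311]
P' = (I − K·H)·P̄ = [23582/933 20492/933 -3064/311; 20492/933 18581/933 -2125/311; -3064/311 -2125/311 3027/311]

x' = [26/933, 719/933, -241/311]
P' = [23582/933 20492/933 -3064/311; 20492/933 18581/933 -2125/311; -3064/311 -2125/311 3027/311]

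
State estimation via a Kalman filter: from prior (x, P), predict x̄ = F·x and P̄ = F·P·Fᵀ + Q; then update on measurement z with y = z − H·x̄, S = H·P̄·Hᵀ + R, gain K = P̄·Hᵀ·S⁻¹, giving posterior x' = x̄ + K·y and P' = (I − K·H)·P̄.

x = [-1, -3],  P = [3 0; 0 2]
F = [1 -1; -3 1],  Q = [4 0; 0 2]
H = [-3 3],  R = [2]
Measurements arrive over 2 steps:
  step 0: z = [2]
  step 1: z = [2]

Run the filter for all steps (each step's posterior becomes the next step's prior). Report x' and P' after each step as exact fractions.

step 0: x̄ = F·x = [2, 0]
step 0: P̄ = F·P·Fᵀ + Q = [9 -11; -11 31]
step 0: y = z − H·x̄ = [8]
step 0: S = H·P̄·Hᵀ + R = [560]
step 0: K = P̄·Hᵀ·S⁻¹ = [-3/28; 9/40]
step 0: x' = x̄ + K·y = [8/7, 9/5]
step 0: P' = (I − K·H)·P̄ = [18/7 5/2; 5/2 53/20]
step 1: x̄ = F·x = [-23/35, -57/35]
step 1: P̄ = F·P·Fᵀ + Q = [591/140 -51/140; -51/140 1791/140]
step 1: y = z − H·x̄ = [172/35]
step 1: S = H·P̄·Hᵀ + R = [5659/35]
step 1: K = P̄·Hᵀ·S⁻¹ = [-963/11318; 2763/11318]
step 1: x' = x̄ + K·y = [-6085/5659, -2427/5659]
step 1: P' = (I − K·H)·P̄ = [17265/5659 16944/5659; 16944/5659 17865/5659]

step 0: x' = [8/7, 9/5], P' = [18/7 5/2; 5/2 53/20]
step 1: x' = [-6085/5659, -2427/5659], P' = [17265/5659 16944/5659; 16944/5659 17865/5659]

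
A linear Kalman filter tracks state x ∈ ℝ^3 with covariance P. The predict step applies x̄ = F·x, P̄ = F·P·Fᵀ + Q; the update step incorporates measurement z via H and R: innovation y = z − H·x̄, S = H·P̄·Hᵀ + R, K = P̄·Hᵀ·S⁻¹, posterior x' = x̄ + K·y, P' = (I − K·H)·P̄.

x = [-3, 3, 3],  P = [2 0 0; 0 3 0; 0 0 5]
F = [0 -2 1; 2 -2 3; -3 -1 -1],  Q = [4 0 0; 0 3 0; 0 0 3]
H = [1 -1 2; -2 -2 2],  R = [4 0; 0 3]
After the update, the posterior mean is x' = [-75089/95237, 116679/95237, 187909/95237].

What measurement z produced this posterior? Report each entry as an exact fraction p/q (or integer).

z = [2, 3]

x̄ = F·x = [-3, -3, 3]
P̄ = F·P·Fᵀ + Q = [21 27 1; 27 68 -21; 1 -21 29]
S = H·P̄·Hᵀ + R = [243 334; 334 851]
K = P̄·Hᵀ·S⁻¹ = [27992/95237 -21506/95237; 6855/95237 -28654/95237; 35348/95237 -2906/95237]
x' − x̄ = [210622/95237, 402390/95237, -97802/95237] = K·y
y = (KᵀK)⁻¹·Kᵀ·(x' − x̄) = [-4, -15]
z = y + H·x̄ = [-4, -15] + [6, 18] = [2, 3]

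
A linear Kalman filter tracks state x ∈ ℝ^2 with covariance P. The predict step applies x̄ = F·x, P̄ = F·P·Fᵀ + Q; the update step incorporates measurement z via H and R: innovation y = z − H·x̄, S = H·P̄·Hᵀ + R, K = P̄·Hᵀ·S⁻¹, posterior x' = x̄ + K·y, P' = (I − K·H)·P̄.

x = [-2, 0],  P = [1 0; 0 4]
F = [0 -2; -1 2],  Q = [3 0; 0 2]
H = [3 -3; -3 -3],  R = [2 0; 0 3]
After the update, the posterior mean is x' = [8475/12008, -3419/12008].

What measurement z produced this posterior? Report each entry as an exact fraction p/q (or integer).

x̄ = F·x = [0, 2]
P̄ = F·P·Fᵀ + Q = [19 -16; -16 19]
S = H·P̄·Hᵀ + R = [632 0; 0 57]
K = P̄·Hᵀ·S⁻¹ = [105/632 -3/19; -105/632 -3/19]
x' − x̄ = [8475/12008, -27435/12008] = K·y
y = (KᵀK)⁻¹·Kᵀ·(x' − x̄) = [9, 5]
z = y + H·x̄ = [9, 5] + [-6, -6] = [3, -1]

z = [3, -1]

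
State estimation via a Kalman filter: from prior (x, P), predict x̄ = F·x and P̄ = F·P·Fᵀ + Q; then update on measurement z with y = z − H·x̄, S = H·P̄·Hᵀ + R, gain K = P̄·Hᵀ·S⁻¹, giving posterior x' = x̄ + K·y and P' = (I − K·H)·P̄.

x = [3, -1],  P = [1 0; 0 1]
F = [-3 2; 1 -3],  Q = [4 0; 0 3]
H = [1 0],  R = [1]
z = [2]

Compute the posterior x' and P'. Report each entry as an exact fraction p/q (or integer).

x' = [23/18, -1/2]
P' = [17/18 -1/2; -1/2 17/2]

x̄ = F·x = [-11, 6]
P̄ = F·P·Fᵀ + Q = [17 -9; -9 13]
y = z − H·x̄ = [13]
S = H·P̄·Hᵀ + R = [18]
K = P̄·Hᵀ·S⁻¹ = [17/18; -1/2]
x' = x̄ + K·y = [23/18, -1/2]
P' = (I − K·H)·P̄ = [17/18 -1/2; -1/2 17/2]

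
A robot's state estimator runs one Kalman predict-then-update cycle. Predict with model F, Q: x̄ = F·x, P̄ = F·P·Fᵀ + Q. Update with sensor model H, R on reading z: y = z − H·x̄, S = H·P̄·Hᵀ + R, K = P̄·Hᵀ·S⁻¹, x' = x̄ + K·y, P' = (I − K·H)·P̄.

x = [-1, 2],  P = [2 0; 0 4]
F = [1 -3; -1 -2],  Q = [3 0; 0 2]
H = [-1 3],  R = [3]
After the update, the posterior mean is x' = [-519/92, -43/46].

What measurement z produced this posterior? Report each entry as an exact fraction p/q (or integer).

x̄ = F·x = [-7, -3]
P̄ = F·P·Fᵀ + Q = [41 22; 22 20]
S = H·P̄·Hᵀ + R = [92]
K = P̄·Hᵀ·S⁻¹ = [25/92; 19/46]
x' − x̄ = [125/92, 95/46] = K·y
y = (KᵀK)⁻¹·Kᵀ·(x' − x̄) = [5]
z = y + H·x̄ = [5] + [-2] = [3]

z = [3]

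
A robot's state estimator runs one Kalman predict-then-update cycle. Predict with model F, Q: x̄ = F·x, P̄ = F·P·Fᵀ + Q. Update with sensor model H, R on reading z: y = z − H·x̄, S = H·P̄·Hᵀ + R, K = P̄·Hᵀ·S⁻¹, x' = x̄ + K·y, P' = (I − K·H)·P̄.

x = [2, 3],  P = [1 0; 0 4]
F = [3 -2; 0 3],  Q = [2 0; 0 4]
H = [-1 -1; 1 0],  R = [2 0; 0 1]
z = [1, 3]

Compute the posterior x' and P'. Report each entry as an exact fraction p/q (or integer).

x̄ = F·x = [0, 9]
P̄ = F·P·Fᵀ + Q = [27 -24; -24 40]
y = z − H·x̄ = [10, 3]
S = H·P̄·Hᵀ + R = [21 -3; -3 28]
K = P̄·Hᵀ·S⁻¹ = [-1/193 186/193; -520/579 -184/193]
x' = x̄ + K·y = [548/193, -1645/579]
P' = (I − K·H)·P̄ = [186/193 -184/193; -184/193 1592/579]

x' = [548/193, -1645/579]
P' = [186/193 -184/193; -184/193 1592/579]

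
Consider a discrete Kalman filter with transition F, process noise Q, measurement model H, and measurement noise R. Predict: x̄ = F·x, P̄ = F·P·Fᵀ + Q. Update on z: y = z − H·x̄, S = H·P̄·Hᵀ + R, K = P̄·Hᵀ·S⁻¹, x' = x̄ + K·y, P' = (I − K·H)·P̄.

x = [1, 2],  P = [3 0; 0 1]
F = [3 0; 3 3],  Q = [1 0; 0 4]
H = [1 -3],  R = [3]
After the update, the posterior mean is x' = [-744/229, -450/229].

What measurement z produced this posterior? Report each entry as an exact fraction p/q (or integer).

z = [3]

x̄ = F·x = [3, 9]
P̄ = F·P·Fᵀ + Q = [28 27; 27 40]
S = H·P̄·Hᵀ + R = [229]
K = P̄·Hᵀ·S⁻¹ = [-53/229; -93/229]
x' − x̄ = [-1431/229, -2511/229] = K·y
y = (KᵀK)⁻¹·Kᵀ·(x' − x̄) = [27]
z = y + H·x̄ = [27] + [-24] = [3]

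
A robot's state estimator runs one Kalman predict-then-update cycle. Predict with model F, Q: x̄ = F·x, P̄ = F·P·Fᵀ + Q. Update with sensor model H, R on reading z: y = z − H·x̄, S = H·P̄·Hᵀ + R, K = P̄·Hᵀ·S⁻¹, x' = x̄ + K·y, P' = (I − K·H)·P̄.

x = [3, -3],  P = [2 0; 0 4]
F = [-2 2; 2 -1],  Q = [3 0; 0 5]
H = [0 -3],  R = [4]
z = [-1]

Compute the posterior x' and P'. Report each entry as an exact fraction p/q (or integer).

x̄ = F·x = [-12, 9]
P̄ = F·P·Fᵀ + Q = [27 -16; -16 17]
y = z − H·x̄ = [26]
S = H·P̄·Hᵀ + R = [157]
K = P̄·Hᵀ·S⁻¹ = [48/157; -51/157]
x' = x̄ + K·y = [-636/157, 87/157]
P' = (I − K·H)·P̄ = [1935/157 -64/157; -64/157 68/157]

x' = [-636/157, 87/157]
P' = [1935/157 -64/157; -64/157 68/157]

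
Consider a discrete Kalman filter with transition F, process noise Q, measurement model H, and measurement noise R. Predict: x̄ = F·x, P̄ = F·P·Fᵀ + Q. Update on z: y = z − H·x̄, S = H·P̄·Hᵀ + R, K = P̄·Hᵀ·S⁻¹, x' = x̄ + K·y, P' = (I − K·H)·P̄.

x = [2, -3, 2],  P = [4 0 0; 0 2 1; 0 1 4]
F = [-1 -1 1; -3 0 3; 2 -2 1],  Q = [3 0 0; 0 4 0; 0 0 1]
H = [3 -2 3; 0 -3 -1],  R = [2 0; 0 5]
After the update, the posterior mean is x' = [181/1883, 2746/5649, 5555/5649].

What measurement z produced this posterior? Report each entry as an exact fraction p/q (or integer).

z = [2, -2]

x̄ = F·x = [3, 0, 12]
P̄ = F·P·Fᵀ + Q = [11 21 -3; 21 76 -18; -3 -18 25]
S = H·P̄·Hᵀ + R = [540 327; 327 606]
K = P̄·Hᵀ·S⁻¹ = [968/24479 -2946/24479; -5996/73437 -22213/73437; 17443/73437 -1966/24479]
x' − x̄ = [-5468/1883, 2746/5649, -62233/5649] = K·y
y = (KᵀK)⁻¹·Kᵀ·(x' − x̄) = [-43, 10]
z = y + H·x̄ = [-43, 10] + [45, -12] = [2, -2]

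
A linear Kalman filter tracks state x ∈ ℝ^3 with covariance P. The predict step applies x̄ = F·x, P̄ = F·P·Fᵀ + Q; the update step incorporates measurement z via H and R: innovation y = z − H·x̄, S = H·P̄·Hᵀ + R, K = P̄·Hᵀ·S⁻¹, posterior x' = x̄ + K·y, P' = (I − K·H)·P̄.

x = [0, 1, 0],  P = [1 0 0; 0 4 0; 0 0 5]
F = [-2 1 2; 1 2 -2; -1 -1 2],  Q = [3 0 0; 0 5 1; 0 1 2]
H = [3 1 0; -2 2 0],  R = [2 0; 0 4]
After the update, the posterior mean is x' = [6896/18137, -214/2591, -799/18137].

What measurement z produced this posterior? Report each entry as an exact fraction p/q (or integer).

z = [1, -1]

x̄ = F·x = [1, 2, -1]
P̄ = F·P·Fᵀ + Q = [31 -14 18; -14 42 -28; 18 -28 27]
S = H·P̄·Hᵀ + R = [239 -158; -158 408]
K = P̄·Hᵀ·S⁻¹ = [4503/18137 -2257/18137; 632/2591 956/2591; -982/18137 -4470/18137]
x' − x̄ = [-11241/18137, -5396/2591, 17338/18137] = K·y
y = (KᵀK)⁻¹·Kᵀ·(x' − x̄) = [-4, -3]
z = y + H·x̄ = [-4, -3] + [5, 2] = [1, -1]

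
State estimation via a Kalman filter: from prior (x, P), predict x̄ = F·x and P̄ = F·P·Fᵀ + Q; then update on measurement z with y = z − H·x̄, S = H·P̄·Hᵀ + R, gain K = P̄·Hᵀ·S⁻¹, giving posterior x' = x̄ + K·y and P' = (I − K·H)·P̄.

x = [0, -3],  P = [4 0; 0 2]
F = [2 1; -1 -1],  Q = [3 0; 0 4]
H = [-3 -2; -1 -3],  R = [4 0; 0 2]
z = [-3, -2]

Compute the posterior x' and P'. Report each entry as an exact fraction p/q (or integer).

x' = [161/291, 158/291]
P' = [1252/1455 -136/291; -136/291 125/291]

x̄ = F·x = [-3, 3]
P̄ = F·P·Fᵀ + Q = [21 -10; -10 10]
y = z − H·x̄ = [-6, 4]
S = H·P̄·Hᵀ + R = [113 13; 13 53]
K = P̄·Hᵀ·S⁻¹ = [-599/1455 394/1455; 79/582 -239/582]
x' = x̄ + K·y = [161/291, 158/291]
P' = (I − K·H)·P̄ = [1252/1455 -136/291; -136/291 125/291]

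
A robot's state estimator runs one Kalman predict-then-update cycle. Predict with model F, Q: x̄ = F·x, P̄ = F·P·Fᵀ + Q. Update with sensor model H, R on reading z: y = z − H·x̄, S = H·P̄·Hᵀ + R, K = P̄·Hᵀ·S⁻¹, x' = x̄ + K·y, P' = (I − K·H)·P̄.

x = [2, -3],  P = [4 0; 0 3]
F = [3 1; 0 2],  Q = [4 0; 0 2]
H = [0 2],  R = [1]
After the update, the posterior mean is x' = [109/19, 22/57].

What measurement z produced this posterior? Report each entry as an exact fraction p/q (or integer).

x̄ = F·x = [3, -6]
P̄ = F·P·Fᵀ + Q = [43 6; 6 14]
S = H·P̄·Hᵀ + R = [57]
K = P̄·Hᵀ·S⁻¹ = [4/19; 28/57]
x' − x̄ = [52/19, 364/57] = K·y
y = (KᵀK)⁻¹·Kᵀ·(x' − x̄) = [13]
z = y + H·x̄ = [13] + [-12] = [1]

z = [1]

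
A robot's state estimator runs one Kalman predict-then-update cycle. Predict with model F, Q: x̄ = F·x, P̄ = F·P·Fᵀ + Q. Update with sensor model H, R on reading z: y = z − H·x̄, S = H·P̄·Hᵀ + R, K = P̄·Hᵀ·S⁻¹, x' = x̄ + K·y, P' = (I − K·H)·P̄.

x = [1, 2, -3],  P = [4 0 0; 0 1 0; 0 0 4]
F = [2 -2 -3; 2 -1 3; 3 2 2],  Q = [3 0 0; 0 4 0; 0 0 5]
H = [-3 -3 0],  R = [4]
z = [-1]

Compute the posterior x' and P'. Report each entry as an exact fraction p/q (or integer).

x' = [5929/724, -5697/724, 803/362]
P' = [27587/724 -27423/724 -9197/362; -27423/724 27579/724 9281/362; -9197/362 9281/362 7072/181]

x̄ = F·x = [7, -9, 1]
P̄ = F·P·Fᵀ + Q = [59 -18 -4; -18 57 46; -4 46 61]
y = z − H·x̄ = [-7]
S = H·P̄·Hᵀ + R = [724]
K = P̄·Hᵀ·S⁻¹ = [-123/724; -117/724; -63/362]
x' = x̄ + K·y = [5929/724, -5697/724, 803/362]
P' = (I − K·H)·P̄ = [27587/724 -27423/724 -9197/362; -27423/724 27579/724 9281/362; -9197/362 9281/362 7072/181]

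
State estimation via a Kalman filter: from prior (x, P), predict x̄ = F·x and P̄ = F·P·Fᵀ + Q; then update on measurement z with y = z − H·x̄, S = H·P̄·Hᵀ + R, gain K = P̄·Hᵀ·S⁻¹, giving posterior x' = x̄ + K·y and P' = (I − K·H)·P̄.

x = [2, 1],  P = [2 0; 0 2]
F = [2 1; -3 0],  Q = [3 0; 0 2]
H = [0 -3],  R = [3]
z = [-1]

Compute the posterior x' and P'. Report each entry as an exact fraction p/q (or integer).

x' = [77/61, 14/61]
P' = [361/61 -12/61; -12/61 20/61]

x̄ = F·x = [5, -6]
P̄ = F·P·Fᵀ + Q = [13 -12; -12 20]
y = z − H·x̄ = [-19]
S = H·P̄·Hᵀ + R = [183]
K = P̄·Hᵀ·S⁻¹ = [12/61; -20/61]
x' = x̄ + K·y = [77/61, 14/61]
P' = (I − K·H)·P̄ = [361/61 -12/61; -12/61 20/61]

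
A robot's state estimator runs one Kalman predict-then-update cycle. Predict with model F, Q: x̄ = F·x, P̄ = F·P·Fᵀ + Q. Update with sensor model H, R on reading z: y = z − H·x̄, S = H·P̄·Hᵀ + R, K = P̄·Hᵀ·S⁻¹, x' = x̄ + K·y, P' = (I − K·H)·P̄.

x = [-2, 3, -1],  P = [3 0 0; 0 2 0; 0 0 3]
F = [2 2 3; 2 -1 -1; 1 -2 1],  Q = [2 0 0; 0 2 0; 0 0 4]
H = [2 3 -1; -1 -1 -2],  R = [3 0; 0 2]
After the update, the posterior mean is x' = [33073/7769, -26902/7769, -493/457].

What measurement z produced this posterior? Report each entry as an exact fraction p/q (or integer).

x̄ = F·x = [-1, -6, -9]
P̄ = F·P·Fᵀ + Q = [49 -1 7; -1 19 7; 7 7 18]
S = H·P̄·Hᵀ + R = [306 -170; -170 196]
K = P̄·Hᵀ·S⁻¹ = [1677/7769 -59/457; 992/7769 -24/457; -76/457 -365/914]
x' − x̄ = [40842/7769, 19712/7769, 3620/457] = K·y
y = (KᵀK)⁻¹·Kᵀ·(x' − x̄) = [10, -24]
z = y + H·x̄ = [10, -24] + [-11, 25] = [-1, 1]

z = [-1, 1]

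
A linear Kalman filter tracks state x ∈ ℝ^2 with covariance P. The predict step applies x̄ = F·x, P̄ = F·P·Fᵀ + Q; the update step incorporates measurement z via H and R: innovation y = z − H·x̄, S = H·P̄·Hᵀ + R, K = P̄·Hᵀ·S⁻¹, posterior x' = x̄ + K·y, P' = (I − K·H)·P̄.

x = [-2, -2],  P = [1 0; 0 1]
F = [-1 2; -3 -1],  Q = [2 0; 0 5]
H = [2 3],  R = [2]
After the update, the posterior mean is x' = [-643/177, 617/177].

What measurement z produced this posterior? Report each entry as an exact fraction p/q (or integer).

z = [3]

x̄ = F·x = [-2, 8]
P̄ = F·P·Fᵀ + Q = [7 1; 1 15]
S = H·P̄·Hᵀ + R = [177]
K = P̄·Hᵀ·S⁻¹ = [17/177; 47/177]
x' − x̄ = [-289/177, -799/177] = K·y
y = (KᵀK)⁻¹·Kᵀ·(x' − x̄) = [-17]
z = y + H·x̄ = [-17] + [20] = [3]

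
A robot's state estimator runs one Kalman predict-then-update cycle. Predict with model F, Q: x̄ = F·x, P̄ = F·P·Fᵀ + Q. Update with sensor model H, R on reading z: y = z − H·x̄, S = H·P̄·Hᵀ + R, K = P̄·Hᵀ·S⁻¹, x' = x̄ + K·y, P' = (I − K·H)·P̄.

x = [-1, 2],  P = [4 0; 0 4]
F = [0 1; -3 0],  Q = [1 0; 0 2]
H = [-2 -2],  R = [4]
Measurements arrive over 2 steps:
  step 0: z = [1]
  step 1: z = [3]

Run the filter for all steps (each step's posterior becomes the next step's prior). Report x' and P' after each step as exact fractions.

step 0: x' = [11/8, -7/4], P' = [195/44 -95/22; -95/22 57/11]
step 1: x' = [-4179/6598, -6103/6598], P' = [4281/3299 -3439/3299; -3439/3299 5852/3299]

step 0: x̄ = F·x = [2, 3]
step 0: P̄ = F·P·Fᵀ + Q = [5 0; 0 38]
step 0: y = z − H·x̄ = [11]
step 0: S = H·P̄·Hᵀ + R = [176]
step 0: K = P̄·Hᵀ·S⁻¹ = [-5/88; -19/44]
step 0: x' = x̄ + K·y = [11/8, -7/4]
step 0: P' = (I − K·H)·P̄ = [195/44 -95/22; -95/22 57/11]
step 1: x̄ = F·x = [-7/4, -33/8]
step 1: P̄ = F·P·Fᵀ + Q = [68/11 285/22; 285/22 1843/44]
step 1: y = z − H·x̄ = [-35/4]
step 1: S = H·P̄·Hᵀ + R = [3299/11]
step 1: K = P̄·Hᵀ·S⁻¹ = [-421/3299; -2413/6598]
step 1: x' = x̄ + K·y = [-4179/6598, -6103/6598]
step 1: P' = (I − K·H)·P̄ = [4281/3299 -3439/3299; -3439/3299 5852/3299]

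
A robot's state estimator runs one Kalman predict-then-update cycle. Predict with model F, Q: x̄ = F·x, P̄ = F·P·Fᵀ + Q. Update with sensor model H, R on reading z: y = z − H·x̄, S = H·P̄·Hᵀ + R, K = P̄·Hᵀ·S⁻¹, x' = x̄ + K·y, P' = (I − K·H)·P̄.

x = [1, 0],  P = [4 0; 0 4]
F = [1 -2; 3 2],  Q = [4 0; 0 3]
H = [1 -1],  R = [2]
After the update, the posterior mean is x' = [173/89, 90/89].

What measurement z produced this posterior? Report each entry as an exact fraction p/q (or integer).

x̄ = F·x = [1, 3]
P̄ = F·P·Fᵀ + Q = [24 -4; -4 55]
S = H·P̄·Hᵀ + R = [89]
K = P̄·Hᵀ·S⁻¹ = [28/89; -59/89]
x' − x̄ = [84/89, -177/89] = K·y
y = (KᵀK)⁻¹·Kᵀ·(x' − x̄) = [3]
z = y + H·x̄ = [3] + [-2] = [1]

z = [1]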